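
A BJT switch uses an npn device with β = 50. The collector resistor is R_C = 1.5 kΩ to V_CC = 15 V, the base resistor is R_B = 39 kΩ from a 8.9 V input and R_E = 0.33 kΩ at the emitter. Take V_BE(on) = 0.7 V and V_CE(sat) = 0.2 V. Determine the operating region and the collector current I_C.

Assume active. Base-emitter loop: I_B = (V_BB − V_BE)/(R_B + (β+1)R_E) = (8.9 − 0.7)/(39 + 51×0.33) = 0.147 mA.
I_C = β·I_B = 50×0.147 = 7.34 mA.
V_CE = V_CC − I_C·R_C − I_E·R_E = 15 − 7.34×1.5 − 7.49×0.33 = 1.51 V > V_CE(sat), so the active-region assumption holds.

active; I_C ≈ 7.3 mA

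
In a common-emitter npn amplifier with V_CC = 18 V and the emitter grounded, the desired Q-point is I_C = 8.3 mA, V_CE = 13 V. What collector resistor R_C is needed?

Collector loop: V_CC = I_C·R_C + V_CE.
R_C = (V_CC − V_CE)/I_C = (18 − 13)/8.3 = 0.602 kΩ.

R_C ≈ 0.6 kΩ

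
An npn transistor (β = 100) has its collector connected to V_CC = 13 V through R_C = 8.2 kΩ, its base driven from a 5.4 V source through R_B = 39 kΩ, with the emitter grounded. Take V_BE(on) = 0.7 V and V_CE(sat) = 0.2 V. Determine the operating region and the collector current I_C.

saturation; I_C ≈ 1.6 mA

Assume active: I_B = (5.4 − 0.7)/39 = 0.121 mA, giving I_C = β·I_B = 12.1 mA.
But then V_CE = 13 − 12.1×8.2 = -85.8 V < V_CE(sat) = 0.2 V — impossible in the active region.
So the transistor is saturated. With V_CE = 0.2 V, I_C = (V_CC − 0.2)/R_C = 12.8/8.2 = 1.56 mA.
Check: β·I_B = 12.1 mA > I_C = 1.56 mA, confirming saturation.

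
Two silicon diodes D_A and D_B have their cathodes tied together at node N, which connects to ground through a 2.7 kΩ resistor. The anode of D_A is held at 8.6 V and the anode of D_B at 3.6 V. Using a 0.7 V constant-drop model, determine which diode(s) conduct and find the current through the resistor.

Assume both conduct. Then node N would need to be at both 8.6−0.7 = 7.9 V and 3.6−0.7 = 2.9 V, which is impossible.
Assume only D_A conducts: V_N = 8.6 − 0.7 = 7.9 V, so I_R = 7.9/2.7 = 2.93 mA.
Check D_B: its anode-to-cathode voltage is 3.6 − 7.9 = -4.3 V < 0.7 V, so it is off. The assumption is consistent.

Only D_A conducts; I_R ≈ 2.9 mA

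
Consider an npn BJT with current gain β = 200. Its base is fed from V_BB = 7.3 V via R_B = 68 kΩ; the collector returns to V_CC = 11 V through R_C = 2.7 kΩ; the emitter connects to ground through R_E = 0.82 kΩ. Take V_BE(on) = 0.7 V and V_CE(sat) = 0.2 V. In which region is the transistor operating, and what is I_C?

saturation; I_C ≈ 3.1 mA

Assume active: I_B = (7.3 − 0.7)/(68 + 201×0.82) = 0.0283 mA, I_C = β·I_B = 5.67 mA.
Then V_CE = 11 − 5.67×2.7 − 5.7×0.82 = -8.98 V < 0.2 V — the active assumption fails.
Re-solve with V_CE = 0.2 V. KCL at the emitter: V_E/R_E = (V_BB−0.7−V_E)/R_B + (V_CC−0.2−V_E)/R_C, giving V_E = 2.55 V.
I_C = (V_CC − 0.2 − V_E)/R_C = (10.8 − 2.55)/2.7 = 3.05 mA.
Check: I_B = (6.6 − 2.55)/68 = 0.0595 mA, and β·I_B = 11.9 mA > I_C, confirming saturation.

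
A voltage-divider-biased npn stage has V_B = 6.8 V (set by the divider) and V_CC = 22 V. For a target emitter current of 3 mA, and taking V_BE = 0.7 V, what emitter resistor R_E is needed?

V_E = V_B − V_BE = 6.8 − 0.7 = 6.1 V.
R_E = V_E / I_E = 6.1 / 3 = 2.03 kΩ.

R_E ≈ 2 kΩ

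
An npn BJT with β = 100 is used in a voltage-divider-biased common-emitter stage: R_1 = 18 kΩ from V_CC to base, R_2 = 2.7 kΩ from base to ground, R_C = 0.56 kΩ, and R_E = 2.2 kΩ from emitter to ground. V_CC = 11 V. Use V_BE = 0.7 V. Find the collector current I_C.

Thevenize the base divider: V_Th = V_CC·R_2/(R_1+R_2) = 11×2.7/20.7 = 1.43 V, R_Th = R_1‖R_2 = 2.35 kΩ.
Base-emitter loop: V_Th = I_B·R_Th + V_BE + (β+1)I_B·R_E, so I_B = (1.43 − 0.7) / (2.35 + 101×2.2) = 0.00327 mA.
I_C = β·I_B = 100×0.00327 = 0.327 mA, and I_E = (β+1)I_B = 0.33 mA.
V_CE = V_CC − I_C·R_C − I_E·R_E = 11 − 0.327×0.56 − 0.33×2.2 = 10.1 V.
V_CE = 10.1 V > 0.2 V confirms active-region operation.

I_C ≈ 0.33 mA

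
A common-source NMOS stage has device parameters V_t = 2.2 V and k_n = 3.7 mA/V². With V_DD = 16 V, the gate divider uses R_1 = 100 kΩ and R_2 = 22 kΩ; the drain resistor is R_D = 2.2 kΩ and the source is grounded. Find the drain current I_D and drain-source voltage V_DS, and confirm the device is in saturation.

I_D ≈ 0.87 mA, V_DS ≈ 14 V

V_G = V_DD·R_2/(R_1+R_2) = 16×22/122 = 2.89 V. With the source grounded, V_GS = V_G = 2.89 V.
Assume saturation: I_D = (k_n/2)(V_GS − V_t)² = (3.7/2)×(2.89 − 2.2)² = 1.85×0.685² = 0.869 mA.
V_DS = V_DD − I_D·R_D = 16 − 0.869×2.2 = 14.1 V.
Saturation requires V_DS ≥ V_GS − V_t = 0.685 V; 14.1 ≥ 0.685 ✓.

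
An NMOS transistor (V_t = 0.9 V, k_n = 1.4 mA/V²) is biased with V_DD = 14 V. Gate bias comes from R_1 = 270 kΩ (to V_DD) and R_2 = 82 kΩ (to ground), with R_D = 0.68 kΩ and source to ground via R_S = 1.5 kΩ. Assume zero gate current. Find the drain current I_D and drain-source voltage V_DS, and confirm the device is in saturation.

I_D ≈ 0.84 mA, V_DS ≈ 12 V

V_G = V_DD·R_2/(R_1+R_2) = 14×82/352 = 3.26 V.
Assume saturation: I_D = (k_n/2)(V_GS − V_t)² with V_GS = V_G − I_D·R_S = 3.26 − 1.5·I_D.
Substituting gives 1.57·I_D² − 5.96·I_D + 3.9 = 0, with roots I_D = 0.843 or 2.94 mA.
The root I_D = 2.94 mA gives V_GS = -1.15 V ≤ V_t, so take I_D = 0.843 mA.
Then V_GS = 2 V and V_DS = V_DD − I_D(R_D+R_S) = 14 − 0.843×2.18 = 12.2 V.
Saturation requires V_DS ≥ V_GS − V_t = 1.1 V; 12.2 ≥ 1.1 ✓.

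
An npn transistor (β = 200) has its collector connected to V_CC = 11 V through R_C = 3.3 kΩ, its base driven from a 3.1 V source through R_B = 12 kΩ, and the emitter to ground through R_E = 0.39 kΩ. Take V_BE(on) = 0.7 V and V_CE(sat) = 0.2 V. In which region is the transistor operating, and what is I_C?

Assume active: I_B = (3.1 − 0.7)/(12 + 201×0.39) = 0.0266 mA, I_C = β·I_B = 5.31 mA.
Then V_CE = 11 − 5.31×3.3 − 5.34×0.39 = -8.61 V < 0.2 V — the active assumption fails.
Re-solve with V_CE = 0.2 V. KCL at the emitter: V_E/R_E = (V_BB−0.7−V_E)/R_B + (V_CC−0.2−V_E)/R_C, giving V_E = 1.18 V.
I_C = (V_CC − 0.2 − V_E)/R_C = (10.8 − 1.18)/3.3 = 2.92 mA.
Check: I_B = (2.4 − 1.18)/12 = 0.102 mA, and β·I_B = 20.4 mA > I_C, confirming saturation.

saturation; I_C ≈ 2.9 mA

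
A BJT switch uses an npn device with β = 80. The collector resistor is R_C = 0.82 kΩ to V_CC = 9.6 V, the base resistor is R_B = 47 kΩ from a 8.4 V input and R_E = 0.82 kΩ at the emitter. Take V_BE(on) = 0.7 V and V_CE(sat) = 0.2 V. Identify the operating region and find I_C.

active; I_C ≈ 5.4 mA

Assume active. Base-emitter loop: I_B = (V_BB − V_BE)/(R_B + (β+1)R_E) = (8.4 − 0.7)/(47 + 81×0.82) = 0.0679 mA.
I_C = β·I_B = 80×0.0679 = 5.43 mA.
V_CE = V_CC − I_C·R_C − I_E·R_E = 9.6 − 5.43×0.82 − 5.5×0.82 = 0.637 V > V_CE(sat), so the active-region assumption holds.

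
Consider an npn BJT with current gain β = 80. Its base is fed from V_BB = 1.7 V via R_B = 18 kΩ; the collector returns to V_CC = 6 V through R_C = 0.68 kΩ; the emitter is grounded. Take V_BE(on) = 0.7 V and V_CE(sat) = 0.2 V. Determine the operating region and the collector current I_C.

active; I_C ≈ 4.4 mA

Assume active. Base-emitter loop: I_B = (V_BB − V_BE)/R_B = (1.7 − 0.7)/18 = 0.0556 mA.
I_C = β·I_B = 80×0.0556 = 4.44 mA.
V_CE = V_CC − I_C·R_C = 6 − 4.44×0.68 = 2.98 V > V_CE(sat), so the active-region assumption holds.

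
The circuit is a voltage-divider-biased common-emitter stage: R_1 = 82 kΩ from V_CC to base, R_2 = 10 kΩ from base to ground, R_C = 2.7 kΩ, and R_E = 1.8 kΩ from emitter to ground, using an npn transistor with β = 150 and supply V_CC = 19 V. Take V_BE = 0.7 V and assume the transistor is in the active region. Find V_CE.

Thevenize the base divider: V_Th = V_CC·R_2/(R_1+R_2) = 19×10/92 = 2.07 V, R_Th = R_1‖R_2 = 8.91 kΩ.
Base-emitter loop: V_Th = I_B·R_Th + V_BE + (β+1)I_B·R_E, so I_B = (2.07 − 0.7) / (8.91 + 151×1.8) = 0.00486 mA.
I_C = β·I_B = 150×0.00486 = 0.73 mA, and I_E = (β+1)I_B = 0.734 mA.
V_CE = V_CC − I_C·R_C − I_E·R_E = 19 − 0.73×2.7 − 0.734×1.8 = 15.7 V.
V_CE = 15.7 V > 0.2 V confirms active-region operation.

V_CE ≈ 16 V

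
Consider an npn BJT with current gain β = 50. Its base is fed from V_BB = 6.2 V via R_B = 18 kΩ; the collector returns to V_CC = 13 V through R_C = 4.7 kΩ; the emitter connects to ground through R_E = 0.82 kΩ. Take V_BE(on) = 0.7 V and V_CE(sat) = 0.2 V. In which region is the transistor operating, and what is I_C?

saturation; I_C ≈ 2.3 mA

Assume active: I_B = (6.2 − 0.7)/(18 + 51×0.82) = 0.0919 mA, I_C = β·I_B = 4.6 mA.
Then V_CE = 13 − 4.6×4.7 − 4.69×0.82 = -12.5 V < 0.2 V — the active assumption fails.
Re-solve with V_CE = 0.2 V. KCL at the emitter: V_E/R_E = (V_BB−0.7−V_E)/R_B + (V_CC−0.2−V_E)/R_C, giving V_E = 2.04 V.
I_C = (V_CC − 0.2 − V_E)/R_C = (12.8 − 2.04)/4.7 = 2.29 mA.
Check: I_B = (5.5 − 2.04)/18 = 0.192 mA, and β·I_B = 9.62 mA > I_C, confirming saturation.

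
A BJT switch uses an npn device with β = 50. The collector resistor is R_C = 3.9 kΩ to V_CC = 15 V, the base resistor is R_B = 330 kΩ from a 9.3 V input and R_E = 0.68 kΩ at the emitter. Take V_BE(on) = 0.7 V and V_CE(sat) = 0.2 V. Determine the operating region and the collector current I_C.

Assume active. Base-emitter loop: I_B = (V_BB − V_BE)/(R_B + (β+1)R_E) = (9.3 − 0.7)/(330 + 51×0.68) = 0.0236 mA.
I_C = β·I_B = 50×0.0236 = 1.18 mA.
V_CE = V_CC − I_C·R_C − I_E·R_E = 15 − 1.18×3.9 − 1.2×0.68 = 9.58 V > V_CE(sat), so the active-region assumption holds.

active; I_C ≈ 1.2 mA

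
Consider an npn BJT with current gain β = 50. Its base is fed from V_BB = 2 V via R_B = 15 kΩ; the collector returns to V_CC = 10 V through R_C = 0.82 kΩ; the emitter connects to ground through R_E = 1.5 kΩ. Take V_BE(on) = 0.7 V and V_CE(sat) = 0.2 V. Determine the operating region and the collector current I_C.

active; I_C ≈ 0.71 mA

Assume active. Base-emitter loop: I_B = (V_BB − V_BE)/(R_B + (β+1)R_E) = (2 − 0.7)/(15 + 51×1.5) = 0.0142 mA.
I_C = β·I_B = 50×0.0142 = 0.71 mA.
V_CE = V_CC − I_C·R_C − I_E·R_E = 10 − 0.71×0.82 − 0.725×1.5 = 8.33 V > V_CE(sat), so the active-region assumption holds.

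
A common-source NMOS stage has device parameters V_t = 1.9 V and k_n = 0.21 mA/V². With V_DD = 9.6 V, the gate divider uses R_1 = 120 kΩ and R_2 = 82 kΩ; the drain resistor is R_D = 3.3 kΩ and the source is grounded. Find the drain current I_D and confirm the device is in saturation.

I_D ≈ 0.42 mA

V_G = V_DD·R_2/(R_1+R_2) = 9.6×82/202 = 3.9 V. With the source grounded, V_GS = V_G = 3.9 V.
Assume saturation: I_D = (k_n/2)(V_GS − V_t)² = (0.21/2)×(3.9 − 1.9)² = 0.105×2² = 0.419 mA.
V_DS = V_DD − I_D·R_D = 9.6 − 0.419×3.3 = 8.22 V.
Saturation requires V_DS ≥ V_GS − V_t = 2 V; 8.22 ≥ 2 ✓.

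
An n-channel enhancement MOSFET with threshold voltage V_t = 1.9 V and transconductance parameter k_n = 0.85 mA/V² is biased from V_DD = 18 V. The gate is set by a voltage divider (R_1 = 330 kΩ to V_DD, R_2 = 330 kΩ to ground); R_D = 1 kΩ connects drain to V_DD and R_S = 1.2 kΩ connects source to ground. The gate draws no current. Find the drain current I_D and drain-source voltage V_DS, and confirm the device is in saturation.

I_D ≈ 3.5 mA, V_DS ≈ 10 V

V_G = V_DD·R_2/(R_1+R_2) = 18×330/660 = 9 V.
Assume saturation: I_D = (k_n/2)(V_GS − V_t)² with V_GS = V_G − I_D·R_S = 9 − 1.2·I_D.
Substituting gives 0.612·I_D² − 8.24·I_D + 21.4 = 0, with roots I_D = 3.52 or 9.95 mA.
The root I_D = 9.95 mA gives V_GS = -2.94 V ≤ V_t, so take I_D = 3.52 mA.
Then V_GS = 4.78 V and V_DS = V_DD − I_D(R_D+R_S) = 18 − 3.52×2.2 = 10.3 V.
Saturation requires V_DS ≥ V_GS − V_t = 2.88 V; 10.3 ≥ 2.88 ✓.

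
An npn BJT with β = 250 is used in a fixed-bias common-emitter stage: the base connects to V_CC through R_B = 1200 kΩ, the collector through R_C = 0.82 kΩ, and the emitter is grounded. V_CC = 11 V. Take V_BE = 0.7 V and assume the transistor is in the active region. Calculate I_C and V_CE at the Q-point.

I_C ≈ 2.1 mA, V_CE ≈ 9.2 V

Base loop: V_CC = I_B·R_B + V_BE, so I_B = (11 − 0.7)/1200 kΩ = 0.00858 mA.
In the active region I_C = β·I_B = 250 × 0.00858 = 2.15 mA.
Collector loop: V_CE = V_CC − I_C·R_C = 11 − 2.15×0.82 = 9.24 V.
Since V_CE = 9.24 V > V_CE(sat) ≈ 0.2 V, the transistor is in the active region as assumed.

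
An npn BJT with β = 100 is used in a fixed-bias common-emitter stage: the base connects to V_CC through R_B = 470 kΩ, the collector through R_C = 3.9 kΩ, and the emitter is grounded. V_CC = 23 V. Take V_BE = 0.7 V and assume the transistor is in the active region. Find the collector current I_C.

Base loop: V_CC = I_B·R_B + V_BE, so I_B = (23 − 0.7)/470 kΩ = 0.0474 mA.
In the active region I_C = β·I_B = 100 × 0.0474 = 4.74 mA.
Collector loop: V_CE = V_CC − I_C·R_C = 23 − 4.74×3.9 = 4.5 V.
Since V_CE = 4.5 V > V_CE(sat) ≈ 0.2 V, the transistor is in the active region as assumed.

I_C ≈ 4.7 mA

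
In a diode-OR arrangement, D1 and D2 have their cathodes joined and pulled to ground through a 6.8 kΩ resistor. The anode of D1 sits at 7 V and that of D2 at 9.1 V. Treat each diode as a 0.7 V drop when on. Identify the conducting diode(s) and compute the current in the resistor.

Assume both conduct. Then node N would need to be at both 7−0.7 = 6.3 V and 9.1−0.7 = 8.4 V, which is impossible.
Assume only D2 conducts: V_N = 9.1 − 0.7 = 8.4 V, so I_R = 8.4/6.8 = 1.24 mA.
Check D1: its anode-to-cathode voltage is 7 − 8.4 = -1.4 V < 0.7 V, so it is off. The assumption is consistent.

Only D2 conducts; I_R ≈ 1.2 mA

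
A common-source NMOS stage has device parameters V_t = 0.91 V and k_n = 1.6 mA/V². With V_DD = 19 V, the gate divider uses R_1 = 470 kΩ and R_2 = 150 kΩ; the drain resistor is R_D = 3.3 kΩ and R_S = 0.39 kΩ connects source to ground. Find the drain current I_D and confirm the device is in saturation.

V_G = V_DD·R_2/(R_1+R_2) = 19×150/620 = 4.6 V.
Assume saturation: I_D = (k_n/2)(V_GS − V_t)² with V_GS = V_G − I_D·R_S = 4.6 − 0.39·I_D.
Substituting gives 0.122·I_D² − 3.3·I_D + 10.9 = 0, with roots I_D = 3.84 or 23.3 mA.
The root I_D = 23.3 mA gives V_GS = -4.49 V ≤ V_t, so take I_D = 3.84 mA.
Then V_GS = 3.1 V and V_DS = V_DD − I_D(R_D+R_S) = 19 − 3.84×3.69 = 4.84 V.
Saturation requires V_DS ≥ V_GS − V_t = 2.19 V; 4.84 ≥ 2.19 ✓.

I_D ≈ 3.8 mA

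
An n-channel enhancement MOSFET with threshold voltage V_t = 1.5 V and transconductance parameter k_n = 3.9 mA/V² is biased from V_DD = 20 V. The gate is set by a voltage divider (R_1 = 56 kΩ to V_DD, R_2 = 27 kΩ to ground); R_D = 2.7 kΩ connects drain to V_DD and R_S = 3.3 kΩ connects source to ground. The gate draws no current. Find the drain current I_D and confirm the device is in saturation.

V_G = V_DD·R_2/(R_1+R_2) = 20×27/83 = 6.51 V.
Assume saturation: I_D = (k_n/2)(V_GS − V_t)² with V_GS = V_G − I_D·R_S = 6.51 − 3.3·I_D.
Substituting gives 21.2·I_D² − 65.4·I_D + 48.9 = 0, with roots I_D = 1.27 or 1.81 mA.
The root I_D = 1.81 mA gives V_GS = 0.537 V ≤ V_t, so take I_D = 1.27 mA.
Then V_GS = 2.31 V and V_DS = V_DD − I_D(R_D+R_S) = 20 − 1.27×6 = 12.4 V.
Saturation requires V_DS ≥ V_GS − V_t = 0.808 V; 12.4 ≥ 0.808 ✓.

I_D ≈ 1.3 mA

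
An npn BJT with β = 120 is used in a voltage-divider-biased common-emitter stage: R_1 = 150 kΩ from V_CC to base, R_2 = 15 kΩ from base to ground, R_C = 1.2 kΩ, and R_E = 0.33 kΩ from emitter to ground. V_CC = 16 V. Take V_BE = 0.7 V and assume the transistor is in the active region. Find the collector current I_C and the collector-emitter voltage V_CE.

I_C ≈ 1.7 mA, V_CE ≈ 13 V

Thevenize the base divider: V_Th = V_CC·R_2/(R_1+R_2) = 16×15/165 = 1.45 V, R_Th = R_1‖R_2 = 13.6 kΩ.
Base-emitter loop: V_Th = I_B·R_Th + V_BE + (β+1)I_B·R_E, so I_B = (1.45 − 0.7) / (13.6 + 121×0.33) = 0.0141 mA.
I_C = β·I_B = 120×0.0141 = 1.69 mA, and I_E = (β+1)I_B = 1.7 mA.
V_CE = V_CC − I_C·R_C − I_E·R_E = 16 − 1.69×1.2 − 1.7×0.33 = 13.4 V.
V_CE = 13.4 V > 0.2 V confirms active-region operation.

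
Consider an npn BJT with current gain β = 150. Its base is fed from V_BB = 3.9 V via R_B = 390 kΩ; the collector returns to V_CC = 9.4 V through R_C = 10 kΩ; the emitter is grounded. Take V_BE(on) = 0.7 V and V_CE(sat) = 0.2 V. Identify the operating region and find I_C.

Assume active: I_B = (3.9 − 0.7)/390 = 0.00821 mA, giving I_C = β·I_B = 1.23 mA.
But then V_CE = 9.4 − 1.23×10 = -2.91 V < V_CE(sat) = 0.2 V — impossible in the active region.
So the transistor is saturated. With V_CE = 0.2 V, I_C = (V_CC − 0.2)/R_C = 9.2/10 = 0.92 mA.
Check: β·I_B = 1.23 mA > I_C = 0.92 mA, confirming saturation.

saturation; I_C ≈ 0.92 mA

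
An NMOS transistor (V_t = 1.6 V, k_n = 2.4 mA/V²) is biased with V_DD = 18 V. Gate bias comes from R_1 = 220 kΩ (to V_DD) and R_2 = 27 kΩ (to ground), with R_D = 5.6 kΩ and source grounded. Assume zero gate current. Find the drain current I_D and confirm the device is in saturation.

V_G = V_DD·R_2/(R_1+R_2) = 18×27/247 = 1.97 V. With the source grounded, V_GS = V_G = 1.97 V.
Assume saturation: I_D = (k_n/2)(V_GS − V_t)² = (2.4/2)×(1.97 − 1.6)² = 1.2×0.368² = 0.162 mA.
V_DS = V_DD − I_D·R_D = 18 − 0.162×5.6 = 17.1 V.
Saturation requires V_DS ≥ V_GS − V_t = 0.368 V; 17.1 ≥ 0.368 ✓.

I_D ≈ 0.16 mA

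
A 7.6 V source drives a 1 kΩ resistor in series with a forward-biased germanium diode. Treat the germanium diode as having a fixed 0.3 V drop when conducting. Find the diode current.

KVL around the loop: 7.6 = V_D + I·R = 0.3 + I × 1 kΩ.
So I = (7.6 − 0.3) / 1 kΩ = 7.3 / 1 = 7.3 mA.

I ≈ 7.3 mA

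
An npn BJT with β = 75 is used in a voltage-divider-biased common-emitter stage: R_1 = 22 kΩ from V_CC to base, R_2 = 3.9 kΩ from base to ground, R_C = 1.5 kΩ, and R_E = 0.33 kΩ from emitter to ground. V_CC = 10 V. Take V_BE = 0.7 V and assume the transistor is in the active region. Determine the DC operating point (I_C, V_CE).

Thevenize the base divider: V_Th = V_CC·R_2/(R_1+R_2) = 10×3.9/25.9 = 1.51 V, R_Th = R_1‖R_2 = 3.31 kΩ.
Base-emitter loop: V_Th = I_B·R_Th + V_BE + (β+1)I_B·R_E, so I_B = (1.51 − 0.7) / (3.31 + 76×0.33) = 0.0284 mA.
I_C = β·I_B = 75×0.0284 = 2.13 mA, and I_E = (β+1)I_B = 2.16 mA.
V_CE = V_CC − I_C·R_C − I_E·R_E = 10 − 2.13×1.5 − 2.16×0.33 = 6.1 V.
V_CE = 6.1 V > 0.2 V confirms active-region operation.

I_C ≈ 2.1 mA, V_CE ≈ 6.1 V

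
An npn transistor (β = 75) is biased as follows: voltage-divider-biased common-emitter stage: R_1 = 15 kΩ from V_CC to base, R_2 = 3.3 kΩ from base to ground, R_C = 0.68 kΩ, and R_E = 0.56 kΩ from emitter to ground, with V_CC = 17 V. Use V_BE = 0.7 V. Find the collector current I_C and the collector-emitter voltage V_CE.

Thevenize the base divider: V_Th = V_CC·R_2/(R_1+R_2) = 17×3.3/18.3 = 3.07 V, R_Th = R_1‖R_2 = 2.7 kΩ.
Base-emitter loop: V_Th = I_B·R_Th + V_BE + (β+1)I_B·R_E, so I_B = (3.07 − 0.7) / (2.7 + 76×0.56) = 0.0523 mA.
I_C = β·I_B = 75×0.0523 = 3.92 mA, and I_E = (β+1)I_B = 3.97 mA.
V_CE = V_CC − I_C·R_C − I_E·R_E = 17 − 3.92×0.68 − 3.97×0.56 = 12.1 V.
V_CE = 12.1 V > 0.2 V confirms active-region operation.

I_C ≈ 3.9 mA, V_CE ≈ 12 V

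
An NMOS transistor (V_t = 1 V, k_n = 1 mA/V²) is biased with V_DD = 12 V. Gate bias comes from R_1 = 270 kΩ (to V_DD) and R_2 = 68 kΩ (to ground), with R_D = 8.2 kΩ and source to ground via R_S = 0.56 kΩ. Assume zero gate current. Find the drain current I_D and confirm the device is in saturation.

V_G = V_DD·R_2/(R_1+R_2) = 12×68/338 = 2.41 V.
Assume saturation: I_D = (k_n/2)(V_GS − V_t)² with V_GS = V_G − I_D·R_S = 2.41 − 0.56·I_D.
Substituting gives 0.157·I_D² − 1.79·I_D + 1 = 0, with roots I_D = 0.588 or 10.8 mA.
The root I_D = 10.8 mA gives V_GS = -3.66 V ≤ V_t, so take I_D = 0.588 mA.
Then V_GS = 2.08 V and V_DS = V_DD − I_D(R_D+R_S) = 12 − 0.588×8.76 = 6.85 V.
Saturation requires V_DS ≥ V_GS − V_t = 1.08 V; 6.85 ≥ 1.08 ✓.

I_D ≈ 0.59 mA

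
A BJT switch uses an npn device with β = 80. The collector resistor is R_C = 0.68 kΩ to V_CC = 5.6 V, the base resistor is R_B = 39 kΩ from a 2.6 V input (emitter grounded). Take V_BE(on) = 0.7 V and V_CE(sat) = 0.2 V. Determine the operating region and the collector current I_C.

Assume active. Base-emitter loop: I_B = (V_BB − V_BE)/R_B = (2.6 − 0.7)/39 = 0.0487 mA.
I_C = β·I_B = 80×0.0487 = 3.9 mA.
V_CE = V_CC − I_C·R_C = 5.6 − 3.9×0.68 = 2.95 V > V_CE(sat), so the active-region assumption holds.

active; I_C ≈ 3.9 mA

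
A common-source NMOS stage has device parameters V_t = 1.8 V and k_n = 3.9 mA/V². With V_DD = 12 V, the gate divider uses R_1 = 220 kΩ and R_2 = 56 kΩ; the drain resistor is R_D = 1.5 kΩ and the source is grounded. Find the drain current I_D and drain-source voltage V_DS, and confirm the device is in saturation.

V_G = V_DD·R_2/(R_1+R_2) = 12×56/276 = 2.43 V. With the source grounded, V_GS = V_G = 2.43 V.
Assume saturation: I_D = (k_n/2)(V_GS − V_t)² = (3.9/2)×(2.43 − 1.8)² = 1.95×0.635² = 0.786 mA.
V_DS = V_DD − I_D·R_D = 12 − 0.786×1.5 = 10.8 V.
Saturation requires V_DS ≥ V_GS − V_t = 0.635 V; 10.8 ≥ 0.635 ✓.

I_D ≈ 0.79 mA, V_DS ≈ 11 V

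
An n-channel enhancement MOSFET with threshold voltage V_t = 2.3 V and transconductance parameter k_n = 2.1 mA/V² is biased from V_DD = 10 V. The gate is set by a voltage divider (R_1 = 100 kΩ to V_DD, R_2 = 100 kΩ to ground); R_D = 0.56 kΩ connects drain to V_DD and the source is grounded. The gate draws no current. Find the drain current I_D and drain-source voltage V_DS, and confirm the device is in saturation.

V_G = V_DD·R_2/(R_1+R_2) = 10×100/200 = 5 V. With the source grounded, V_GS = V_G = 5 V.
Assume saturation: I_D = (k_n/2)(V_GS − V_t)² = (2.1/2)×(5 − 2.3)² = 1.05×2.7² = 7.65 mA.
V_DS = V_DD − I_D·R_D = 10 − 7.65×0.56 = 5.71 V.
Saturation requires V_DS ≥ V_GS − V_t = 2.7 V; 5.71 ≥ 2.7 ✓.

I_D ≈ 7.7 mA, V_DS ≈ 5.7 V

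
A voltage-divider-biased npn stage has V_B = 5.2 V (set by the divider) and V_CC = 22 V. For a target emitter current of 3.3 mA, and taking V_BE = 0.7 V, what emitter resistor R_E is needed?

R_E ≈ 1.4 kΩ

V_E = V_B − V_BE = 5.2 − 0.7 = 4.5 V.
R_E = V_E / I_E = 4.5 / 3.3 = 1.36 kΩ.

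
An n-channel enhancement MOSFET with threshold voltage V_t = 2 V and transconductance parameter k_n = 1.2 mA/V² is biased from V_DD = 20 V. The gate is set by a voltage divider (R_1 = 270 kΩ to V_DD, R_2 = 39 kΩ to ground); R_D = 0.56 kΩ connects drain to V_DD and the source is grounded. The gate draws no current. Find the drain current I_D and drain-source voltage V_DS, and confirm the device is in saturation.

I_D ≈ 0.16 mA, V_DS ≈ 20 V

V_G = V_DD·R_2/(R_1+R_2) = 20×39/309 = 2.52 V. With the source grounded, V_GS = V_G = 2.52 V.
Assume saturation: I_D = (k_n/2)(V_GS − V_t)² = (1.2/2)×(2.52 − 2)² = 0.6×0.524² = 0.165 mA.
V_DS = V_DD − I_D·R_D = 20 − 0.165×0.56 = 19.9 V.
Saturation requires V_DS ≥ V_GS − V_t = 0.524 V; 19.9 ≥ 0.524 ✓.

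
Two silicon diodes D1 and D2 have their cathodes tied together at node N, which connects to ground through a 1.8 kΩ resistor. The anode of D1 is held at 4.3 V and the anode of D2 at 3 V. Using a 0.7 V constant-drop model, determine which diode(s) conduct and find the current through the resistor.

Only D1 conducts; I_R ≈ 2 mA

Assume both conduct. Then node N would need to be at both 4.3−0.7 = 3.6 V and 3−0.7 = 2.3 V, which is impossible.
Assume only D1 conducts: V_N = 4.3 − 0.7 = 3.6 V, so I_R = 3.6/1.8 = 2 mA.
Check D2: its anode-to-cathode voltage is 3 − 3.6 = -0.6 V < 0.7 V, so it is off. The assumption is consistent.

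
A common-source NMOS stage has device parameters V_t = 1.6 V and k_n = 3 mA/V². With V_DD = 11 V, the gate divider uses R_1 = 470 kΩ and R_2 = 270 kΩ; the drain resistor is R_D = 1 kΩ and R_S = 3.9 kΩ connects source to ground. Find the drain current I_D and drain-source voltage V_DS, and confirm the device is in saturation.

V_G = V_DD·R_2/(R_1+R_2) = 11×270/740 = 4.01 V.
Assume saturation: I_D = (k_n/2)(V_GS − V_t)² with V_GS = V_G − I_D·R_S = 4.01 − 3.9·I_D.
Substituting gives 22.8·I_D² − 29.2·I_D + 8.74 = 0, with roots I_D = 0.475 or 0.807 mA.
The root I_D = 0.807 mA gives V_GS = 0.867 V ≤ V_t, so take I_D = 0.475 mA.
Then V_GS = 2.16 V and V_DS = V_DD − I_D(R_D+R_S) = 11 − 0.475×4.9 = 8.67 V.
Saturation requires V_DS ≥ V_GS − V_t = 0.563 V; 8.67 ≥ 0.563 ✓.

I_D ≈ 0.47 mA, V_DS ≈ 8.7 V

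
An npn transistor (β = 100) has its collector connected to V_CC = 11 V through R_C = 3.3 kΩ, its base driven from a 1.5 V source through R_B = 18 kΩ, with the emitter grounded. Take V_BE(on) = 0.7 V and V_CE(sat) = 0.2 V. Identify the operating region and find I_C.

saturation; I_C ≈ 3.3 mA

Assume active: I_B = (1.5 − 0.7)/18 = 0.0444 mA, giving I_C = β·I_B = 4.44 mA.
But then V_CE = 11 − 4.44×3.3 = -3.67 V < V_CE(sat) = 0.2 V — impossible in the active region.
So the transistor is saturated. With V_CE = 0.2 V, I_C = (V_CC − 0.2)/R_C = 10.8/3.3 = 3.27 mA.
Check: β·I_B = 4.44 mA > I_C = 3.27 mA, confirming saturation.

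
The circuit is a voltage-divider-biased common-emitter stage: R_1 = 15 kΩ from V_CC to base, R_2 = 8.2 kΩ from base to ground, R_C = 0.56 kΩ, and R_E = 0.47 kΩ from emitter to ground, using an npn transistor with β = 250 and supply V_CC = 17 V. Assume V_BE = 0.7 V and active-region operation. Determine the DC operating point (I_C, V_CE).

Thevenize the base divider: V_Th = V_CC·R_2/(R_1+R_2) = 17×8.2/23.2 = 6.01 V, R_Th = R_1‖R_2 = 5.3 kΩ.
Base-emitter loop: V_Th = I_B·R_Th + V_BE + (β+1)I_B·R_E, so I_B = (6.01 − 0.7) / (5.3 + 251×0.47) = 0.0431 mA.
I_C = β·I_B = 250×0.0431 = 10.8 mA, and I_E = (β+1)I_B = 10.8 mA.
V_CE = V_CC − I_C·R_C − I_E·R_E = 17 − 10.8×0.56 − 10.8×0.47 = 5.89 V.
V_CE = 5.89 V > 0.2 V confirms active-region operation.

I_C ≈ 11 mA, V_CE ≈ 5.9 V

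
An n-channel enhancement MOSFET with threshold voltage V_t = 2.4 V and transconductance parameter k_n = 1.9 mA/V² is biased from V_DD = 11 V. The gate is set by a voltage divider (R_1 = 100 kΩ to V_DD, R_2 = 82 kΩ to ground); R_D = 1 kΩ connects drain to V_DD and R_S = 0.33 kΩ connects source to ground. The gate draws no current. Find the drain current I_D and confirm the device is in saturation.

I_D ≈ 2.7 mA

V_G = V_DD·R_2/(R_1+R_2) = 11×82/182 = 4.96 V.
Assume saturation: I_D = (k_n/2)(V_GS − V_t)² with V_GS = V_G − I_D·R_S = 4.96 − 0.33·I_D.
Substituting gives 0.103·I_D² − 2.6·I_D + 6.21 = 0, with roots I_D = 2.67 or 22.5 mA.
The root I_D = 22.5 mA gives V_GS = -2.47 V ≤ V_t, so take I_D = 2.67 mA.
Then V_GS = 4.08 V and V_DS = V_DD − I_D(R_D+R_S) = 11 − 2.67×1.33 = 7.45 V.
Saturation requires V_DS ≥ V_GS − V_t = 1.68 V; 7.45 ≥ 1.68 ✓.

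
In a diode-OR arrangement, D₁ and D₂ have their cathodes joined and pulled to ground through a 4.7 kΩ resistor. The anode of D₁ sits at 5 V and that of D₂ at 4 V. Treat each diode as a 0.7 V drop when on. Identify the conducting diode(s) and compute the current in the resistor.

Only D₁ conducts; I_R ≈ 0.91 mA

Assume both conduct. Then node N would need to be at both 5−0.7 = 4.3 V and 4−0.7 = 3.3 V, which is impossible.
Assume only D₁ conducts: V_N = 5 − 0.7 = 4.3 V, so I_R = 4.3/4.7 = 0.915 mA.
Check D₂: its anode-to-cathode voltage is 4 − 4.3 = -0.3 V < 0.7 V, so it is off. The assumption is consistent.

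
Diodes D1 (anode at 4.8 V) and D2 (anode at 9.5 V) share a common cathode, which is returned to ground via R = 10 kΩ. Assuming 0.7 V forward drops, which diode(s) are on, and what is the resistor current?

Only D2 conducts; I_R ≈ 0.88 mA

Assume both conduct. Then node N would need to be at both 4.8−0.7 = 4.1 V and 9.5−0.7 = 8.8 V, which is impossible.
Assume only D2 conducts: V_N = 9.5 − 0.7 = 8.8 V, so I_R = 8.8/10 = 0.88 mA.
Check D1: its anode-to-cathode voltage is 4.8 − 8.8 = -4 V < 0.7 V, so it is off. The assumption is consistent.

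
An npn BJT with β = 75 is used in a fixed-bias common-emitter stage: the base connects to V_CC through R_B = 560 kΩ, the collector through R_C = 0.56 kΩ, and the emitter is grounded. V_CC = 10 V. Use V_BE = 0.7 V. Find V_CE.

Base loop: V_CC = I_B·R_B + V_BE, so I_B = (10 − 0.7)/560 kΩ = 0.0166 mA.
In the active region I_C = β·I_B = 75 × 0.0166 = 1.25 mA.
Collector loop: V_CE = V_CC − I_C·R_C = 10 − 1.25×0.56 = 9.3 V.
Since V_CE = 9.3 V > V_CE(sat) ≈ 0.2 V, the transistor is in the active region as assumed.

V_CE ≈ 9.3 V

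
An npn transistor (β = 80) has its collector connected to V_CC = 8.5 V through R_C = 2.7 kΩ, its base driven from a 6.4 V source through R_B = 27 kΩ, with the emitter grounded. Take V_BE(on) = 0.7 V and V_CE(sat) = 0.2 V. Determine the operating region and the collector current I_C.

saturation; I_C ≈ 3.1 mA

Assume active: I_B = (6.4 − 0.7)/27 = 0.211 mA, giving I_C = β·I_B = 16.9 mA.
But then V_CE = 8.5 − 16.9×2.7 = -37.1 V < V_CE(sat) = 0.2 V — impossible in the active region.
So the transistor is saturated. With V_CE = 0.2 V, I_C = (V_CC − 0.2)/R_C = 8.3/2.7 = 3.07 mA.
Check: β·I_B = 16.9 mA > I_C = 3.07 mA, confirming saturation.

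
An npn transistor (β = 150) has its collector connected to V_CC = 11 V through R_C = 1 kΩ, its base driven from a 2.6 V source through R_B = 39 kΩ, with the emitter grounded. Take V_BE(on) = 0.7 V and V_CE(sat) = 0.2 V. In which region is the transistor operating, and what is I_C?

Assume active. Base-emitter loop: I_B = (V_BB − V_BE)/R_B = (2.6 − 0.7)/39 = 0.0487 mA.
I_C = β·I_B = 150×0.0487 = 7.31 mA.
V_CE = V_CC − I_C·R_C = 11 − 7.31×1 = 3.69 V > V_CE(sat), so the active-region assumption holds.

active; I_C ≈ 7.3 mA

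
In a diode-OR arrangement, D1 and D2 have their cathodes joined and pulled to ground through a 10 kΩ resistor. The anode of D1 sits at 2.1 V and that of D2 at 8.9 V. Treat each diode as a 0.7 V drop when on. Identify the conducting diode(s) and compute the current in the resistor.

Assume both conduct. Then node N would need to be at both 2.1−0.7 = 1.4 V and 8.9−0.7 = 8.2 V, which is impossible.
Assume only D2 conducts: V_N = 8.9 − 0.7 = 8.2 V, so I_R = 8.2/10 = 0.82 mA.
Check D1: its anode-to-cathode voltage is 2.1 − 8.2 = -6.1 V < 0.7 V, so it is off. The assumption is consistent.

Only D2 conducts; I_R ≈ 0.82 mA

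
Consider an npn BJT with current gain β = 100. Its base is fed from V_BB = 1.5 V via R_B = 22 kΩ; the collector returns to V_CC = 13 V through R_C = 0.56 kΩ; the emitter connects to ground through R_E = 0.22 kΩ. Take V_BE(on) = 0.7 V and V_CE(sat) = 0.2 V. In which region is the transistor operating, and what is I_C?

active; I_C ≈ 1.8 mA

Assume active. Base-emitter loop: I_B = (V_BB − V_BE)/(R_B + (β+1)R_E) = (1.5 − 0.7)/(22 + 101×0.22) = 0.0181 mA.
I_C = β·I_B = 100×0.0181 = 1.81 mA.
V_CE = V_CC − I_C·R_C − I_E·R_E = 13 − 1.81×0.56 − 1.83×0.22 = 11.6 V > V_CE(sat), so the active-region assumption holds.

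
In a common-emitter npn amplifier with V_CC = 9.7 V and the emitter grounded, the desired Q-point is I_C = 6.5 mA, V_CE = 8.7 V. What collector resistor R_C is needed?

Collector loop: V_CC = I_C·R_C + V_CE.
R_C = (V_CC − V_CE)/I_C = (9.7 − 8.7)/6.5 = 0.154 kΩ.

R_C ≈ 0.15 kΩ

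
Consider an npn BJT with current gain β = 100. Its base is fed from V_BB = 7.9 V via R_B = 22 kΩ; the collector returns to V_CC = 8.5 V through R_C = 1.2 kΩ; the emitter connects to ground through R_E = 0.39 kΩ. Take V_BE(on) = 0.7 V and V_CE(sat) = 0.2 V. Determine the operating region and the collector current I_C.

Assume active: I_B = (7.9 − 0.7)/(22 + 101×0.39) = 0.117 mA, I_C = β·I_B = 11.7 mA.
Then V_CE = 8.5 − 11.7×1.2 − 11.8×0.39 = -10.2 V < 0.2 V — the active assumption fails.
Re-solve with V_CE = 0.2 V. KCL at the emitter: V_E/R_E = (V_BB−0.7−V_E)/R_B + (V_CC−0.2−V_E)/R_C, giving V_E = 2.1 V.
I_C = (V_CC − 0.2 − V_E)/R_C = (8.3 − 2.1)/1.2 = 5.16 mA.
Check: I_B = (7.2 − 2.1)/22 = 0.232 mA, and β·I_B = 23.2 mA > I_C, confirming saturation.

saturation; I_C ≈ 5.2 mA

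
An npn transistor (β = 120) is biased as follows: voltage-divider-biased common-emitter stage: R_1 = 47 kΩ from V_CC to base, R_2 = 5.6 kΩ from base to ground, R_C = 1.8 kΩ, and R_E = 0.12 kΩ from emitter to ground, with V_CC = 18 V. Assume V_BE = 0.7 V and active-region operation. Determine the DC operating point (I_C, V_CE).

I_C ≈ 7.5 mA, V_CE ≈ 3.6 V

Thevenize the base divider: V_Th = V_CC·R_2/(R_1+R_2) = 18×5.6/52.6 = 1.92 V, R_Th = R_1‖R_2 = 5 kΩ.
Base-emitter loop: V_Th = I_B·R_Th + V_BE + (β+1)I_B·R_E, so I_B = (1.92 − 0.7) / (5 + 121×0.12) = 0.0623 mA.
I_C = β·I_B = 120×0.0623 = 7.48 mA, and I_E = (β+1)I_B = 7.54 mA.
V_CE = V_CC − I_C·R_C − I_E·R_E = 18 − 7.48×1.8 − 7.54×0.12 = 3.64 V.
V_CE = 3.64 V > 0.2 V confirms active-region operation.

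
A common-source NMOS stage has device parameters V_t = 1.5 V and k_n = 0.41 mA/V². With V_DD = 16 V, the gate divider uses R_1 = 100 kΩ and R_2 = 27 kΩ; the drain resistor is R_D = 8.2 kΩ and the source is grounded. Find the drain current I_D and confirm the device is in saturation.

V_G = V_DD·R_2/(R_1+R_2) = 16×27/127 = 3.4 V. With the source grounded, V_GS = V_G = 3.4 V.
Assume saturation: I_D = (k_n/2)(V_GS − V_t)² = (0.41/2)×(3.4 − 1.5)² = 0.205×1.9² = 0.741 mA.
V_DS = V_DD − I_D·R_D = 16 − 0.741×8.2 = 9.92 V.
Saturation requires V_DS ≥ V_GS − V_t = 1.9 V; 9.92 ≥ 1.9 ✓.

I_D ≈ 0.74 mA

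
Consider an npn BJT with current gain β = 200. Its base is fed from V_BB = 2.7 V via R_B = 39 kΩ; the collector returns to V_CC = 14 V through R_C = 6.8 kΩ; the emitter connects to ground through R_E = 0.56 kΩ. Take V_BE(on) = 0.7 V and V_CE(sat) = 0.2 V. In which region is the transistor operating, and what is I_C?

saturation; I_C ≈ 1.9 mA

Assume active: I_B = (2.7 − 0.7)/(39 + 201×0.56) = 0.0132 mA, I_C = β·I_B = 2.64 mA.
Then V_CE = 14 − 2.64×6.8 − 2.65×0.56 = -5.43 V < 0.2 V — the active assumption fails.
Re-solve with V_CE = 0.2 V. KCL at the emitter: V_E/R_E = (V_BB−0.7−V_E)/R_B + (V_CC−0.2−V_E)/R_C, giving V_E = 1.06 V.
I_C = (V_CC − 0.2 − V_E)/R_C = (13.8 − 1.06)/6.8 = 1.87 mA.
Check: I_B = (2 − 1.06)/39 = 0.024 mA, and β·I_B = 4.81 mA > I_C, confirming saturation.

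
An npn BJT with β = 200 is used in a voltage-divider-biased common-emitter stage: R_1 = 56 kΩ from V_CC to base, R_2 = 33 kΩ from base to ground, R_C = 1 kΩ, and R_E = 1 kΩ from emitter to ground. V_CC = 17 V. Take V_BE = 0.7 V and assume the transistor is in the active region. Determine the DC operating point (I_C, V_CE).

Thevenize the base divider: V_Th = V_CC·R_2/(R_1+R_2) = 17×33/89 = 6.3 V, R_Th = R_1‖R_2 = 20.8 kΩ.
Base-emitter loop: V_Th = I_B·R_Th + V_BE + (β+1)I_B·R_E, so I_B = (6.3 − 0.7) / (20.8 + 201×1) = 0.0253 mA.
I_C = β·I_B = 200×0.0253 = 5.05 mA, and I_E = (β+1)I_B = 5.08 mA.
V_CE = V_CC − I_C·R_C − I_E·R_E = 17 − 5.05×1 − 5.08×1 = 6.87 V.
V_CE = 6.87 V > 0.2 V confirms active-region operation.

I_C ≈ 5.1 mA, V_CE ≈ 6.9 V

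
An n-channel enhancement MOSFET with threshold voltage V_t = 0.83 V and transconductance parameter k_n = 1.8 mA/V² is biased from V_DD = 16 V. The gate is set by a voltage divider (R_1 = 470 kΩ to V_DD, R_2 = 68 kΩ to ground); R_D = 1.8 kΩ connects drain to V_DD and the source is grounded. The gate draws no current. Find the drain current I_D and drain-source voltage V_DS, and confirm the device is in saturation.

I_D ≈ 1.3 mA, V_DS ≈ 14 V

V_G = V_DD·R_2/(R_1+R_2) = 16×68/538 = 2.02 V. With the source grounded, V_GS = V_G = 2.02 V.
Assume saturation: I_D = (k_n/2)(V_GS − V_t)² = (1.8/2)×(2.02 − 0.83)² = 0.9×1.19² = 1.28 mA.
V_DS = V_DD − I_D·R_D = 16 − 1.28×1.8 = 13.7 V.
Saturation requires V_DS ≥ V_GS − V_t = 1.19 V; 13.7 ≥ 1.19 ✓.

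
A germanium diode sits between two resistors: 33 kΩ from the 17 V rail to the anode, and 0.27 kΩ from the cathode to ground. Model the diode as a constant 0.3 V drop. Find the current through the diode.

The two resistors are in series with the diode, so KVL gives 17 = I·33 + 0.3 + I·0.27.
I = (17 − 0.3) / (33 + 0.27) kΩ = 16.7 / 33.3 = 0.502 mA.

I ≈ 0.5 mA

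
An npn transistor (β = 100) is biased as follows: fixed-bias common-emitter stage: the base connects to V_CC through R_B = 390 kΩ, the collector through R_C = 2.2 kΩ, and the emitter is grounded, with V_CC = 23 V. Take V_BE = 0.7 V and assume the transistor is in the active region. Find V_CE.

V_CE ≈ 10 V

Base loop: V_CC = I_B·R_B + V_BE, so I_B = (23 − 0.7)/390 kΩ = 0.0572 mA.
In the active region I_C = β·I_B = 100 × 0.0572 = 5.72 mA.
Collector loop: V_CE = V_CC − I_C·R_C = 23 − 5.72×2.2 = 10.4 V.
Since V_CE = 10.4 V > V_CE(sat) ≈ 0.2 V, the transistor is in the active region as assumed.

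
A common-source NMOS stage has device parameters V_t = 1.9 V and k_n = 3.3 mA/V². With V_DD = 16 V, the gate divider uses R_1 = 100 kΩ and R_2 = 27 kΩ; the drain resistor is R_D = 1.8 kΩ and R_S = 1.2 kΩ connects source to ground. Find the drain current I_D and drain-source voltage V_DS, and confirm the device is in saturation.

I_D ≈ 0.71 mA, V_DS ≈ 14 V

V_G = V_DD·R_2/(R_1+R_2) = 16×27/127 = 3.4 V.
Assume saturation: I_D = (k_n/2)(V_GS − V_t)² with V_GS = V_G − I_D·R_S = 3.4 − 1.2·I_D.
Substituting gives 2.38·I_D² − 6.95·I_D + 3.72 = 0, with roots I_D = 0.706 or 2.22 mA.
The root I_D = 2.22 mA gives V_GS = 0.741 V ≤ V_t, so take I_D = 0.706 mA.
Then V_GS = 2.55 V and V_DS = V_DD − I_D(R_D+R_S) = 16 − 0.706×3 = 13.9 V.
Saturation requires V_DS ≥ V_GS − V_t = 0.654 V; 13.9 ≥ 0.654 ✓.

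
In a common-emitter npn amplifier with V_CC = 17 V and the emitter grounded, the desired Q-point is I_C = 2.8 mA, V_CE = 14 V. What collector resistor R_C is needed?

Collector loop: V_CC = I_C·R_C + V_CE.
R_C = (V_CC − V_CE)/I_C = (17 − 14)/2.8 = 1.07 kΩ.

R_C ≈ 1.1 kΩ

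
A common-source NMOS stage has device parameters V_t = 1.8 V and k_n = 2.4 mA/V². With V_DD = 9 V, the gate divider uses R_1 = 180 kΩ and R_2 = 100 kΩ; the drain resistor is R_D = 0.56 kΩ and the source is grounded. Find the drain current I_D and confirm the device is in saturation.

I_D ≈ 2.4 mA

V_G = V_DD·R_2/(R_1+R_2) = 9×100/280 = 3.21 V. With the source grounded, V_GS = V_G = 3.21 V.
Assume saturation: I_D = (k_n/2)(V_GS − V_t)² = (2.4/2)×(3.21 − 1.8)² = 1.2×1.41² = 2.4 mA.
V_DS = V_DD − I_D·R_D = 9 − 2.4×0.56 = 7.66 V.
Saturation requires V_DS ≥ V_GS − V_t = 1.41 V; 7.66 ≥ 1.41 ✓.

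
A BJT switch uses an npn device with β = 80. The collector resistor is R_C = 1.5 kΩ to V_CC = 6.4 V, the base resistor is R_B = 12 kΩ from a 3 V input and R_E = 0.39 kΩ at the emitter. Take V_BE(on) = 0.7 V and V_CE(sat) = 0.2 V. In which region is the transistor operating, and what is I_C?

saturation; I_C ≈ 3.3 mA

Assume active: I_B = (3 − 0.7)/(12 + 81×0.39) = 0.0528 mA, I_C = β·I_B = 4.22 mA.
Then V_CE = 6.4 − 4.22×1.5 − 4.27×0.39 = -1.6 V < 0.2 V — the active assumption fails.
Re-solve with V_CE = 0.2 V. KCL at the emitter: V_E/R_E = (V_BB−0.7−V_E)/R_B + (V_CC−0.2−V_E)/R_C, giving V_E = 1.31 V.
I_C = (V_CC − 0.2 − V_E)/R_C = (6.2 − 1.31)/1.5 = 3.26 mA.
Check: I_B = (2.3 − 1.31)/12 = 0.0829 mA, and β·I_B = 6.63 mA > I_C, confirming saturation.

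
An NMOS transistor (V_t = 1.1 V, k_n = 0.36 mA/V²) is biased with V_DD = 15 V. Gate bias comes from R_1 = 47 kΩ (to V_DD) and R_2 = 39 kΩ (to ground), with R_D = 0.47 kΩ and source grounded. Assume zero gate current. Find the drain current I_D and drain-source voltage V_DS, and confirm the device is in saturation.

V_G = V_DD·R_2/(R_1+R_2) = 15×39/86 = 6.8 V. With the source grounded, V_GS = V_G = 6.8 V.
Assume saturation: I_D = (k_n/2)(V_GS − V_t)² = (0.36/2)×(6.8 − 1.1)² = 0.18×5.7² = 5.85 mA.
V_DS = V_DD − I_D·R_D = 15 − 5.85×0.47 = 12.2 V.
Saturation requires V_DS ≥ V_GS − V_t = 5.7 V; 12.2 ≥ 5.7 ✓.

I_D ≈ 5.9 mA, V_DS ≈ 12 V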